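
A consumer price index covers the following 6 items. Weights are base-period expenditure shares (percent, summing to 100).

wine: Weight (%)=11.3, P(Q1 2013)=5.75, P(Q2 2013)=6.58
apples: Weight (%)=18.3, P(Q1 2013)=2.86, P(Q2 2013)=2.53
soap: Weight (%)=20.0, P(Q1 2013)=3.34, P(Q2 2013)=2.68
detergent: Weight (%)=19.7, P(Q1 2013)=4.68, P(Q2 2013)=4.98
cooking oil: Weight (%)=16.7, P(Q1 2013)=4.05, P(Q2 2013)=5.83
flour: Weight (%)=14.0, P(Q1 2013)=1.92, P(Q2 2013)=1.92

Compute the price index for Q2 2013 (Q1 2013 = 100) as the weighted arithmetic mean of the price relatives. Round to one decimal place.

104.2

wine: 11.3 × (6.58/5.75) = 11.3 × 1.144348 = 12.9311
apples: 18.3 × (2.53/2.86) = 18.3 × 0.884615 = 16.1885
soap: 20.0 × (2.68/3.34) = 20.0 × 0.802395 = 16.0479
detergent: 19.7 × (4.98/4.68) = 19.7 × 1.064103 = 20.9628
cooking oil: 16.7 × (5.83/4.05) = 16.7 × 1.439506 = 24.0398
flour: 14.0 × (1.92/1.92) = 14.0 × 1.000000 = 14.0000
Index = Σ wᵢ·(p₁ᵢ/p₀ᵢ) = 12.9311 + 16.1885 + 16.0479 + 20.9628 + 24.0398 + 14.0000 = 104.1701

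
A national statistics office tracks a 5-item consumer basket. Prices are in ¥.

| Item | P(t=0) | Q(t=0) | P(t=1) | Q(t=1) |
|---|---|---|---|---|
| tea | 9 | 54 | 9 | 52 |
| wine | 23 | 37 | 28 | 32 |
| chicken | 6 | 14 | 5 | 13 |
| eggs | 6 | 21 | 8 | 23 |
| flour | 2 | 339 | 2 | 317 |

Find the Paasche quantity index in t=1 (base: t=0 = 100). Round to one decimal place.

Paasche quantity index uses current-period prices as weights.
ΣP(t=1)·Q(t=1) = 9×52 + 28×32 + 5×13 + 8×23 + 2×317 = 468 + 896 + 65 + 184 + 634 = 2247
ΣP(t=1)·Q(t=0) = 9×54 + 28×37 + 5×14 + 8×21 + 2×339 = 486 + 1036 + 70 + 168 + 678 = 2438
Index = 2247 / 2438 × 100 = 92.1657

92.2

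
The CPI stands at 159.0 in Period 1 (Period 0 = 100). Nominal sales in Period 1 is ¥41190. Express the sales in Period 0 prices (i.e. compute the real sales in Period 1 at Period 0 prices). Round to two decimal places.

Real = Nominal ÷ (Index/100) = 41190 ÷ (159.0/100)
     = 41190 ÷ 1.590 = 25905.6604

25905.66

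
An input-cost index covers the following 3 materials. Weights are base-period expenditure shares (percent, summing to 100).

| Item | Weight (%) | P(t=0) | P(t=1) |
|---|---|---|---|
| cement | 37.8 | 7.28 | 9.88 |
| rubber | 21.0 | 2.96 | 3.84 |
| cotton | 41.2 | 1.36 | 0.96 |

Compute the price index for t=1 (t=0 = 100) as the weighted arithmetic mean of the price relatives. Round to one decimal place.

107.6

cement: 37.8 × (9.88/7.28) = 37.8 × 1.357143 = 51.3000
rubber: 21.0 × (3.84/2.96) = 21.0 × 1.297297 = 27.2432
cotton: 41.2 × (0.96/1.36) = 41.2 × 0.705882 = 29.0824
Index = Σ wᵢ·(p₁ᵢ/p₀ᵢ) = 51.3000 + 27.2432 + 29.0824 = 107.6256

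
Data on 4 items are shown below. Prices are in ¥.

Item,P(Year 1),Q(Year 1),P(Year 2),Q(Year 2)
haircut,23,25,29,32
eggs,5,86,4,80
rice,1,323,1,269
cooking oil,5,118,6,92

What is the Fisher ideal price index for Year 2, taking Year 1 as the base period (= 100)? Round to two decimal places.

110.21

Laspeyres component (base-period weights):
ΣP(Year 2)Q(Year 1) = 29×25 + 4×86 + 1×323 + 6×118 = 725 + 344 + 323 + 708 = 2100
ΣP(Year 1)Q(Year 1) = 23×25 + 5×86 + 1×323 + 5×118 = 575 + 430 + 323 + 590 = 1918
L = 2100 / 1918 × 100 = 109.4891
Paasche component (current-period weights):
ΣP(Year 2)Q(Year 2) = 29×32 + 4×80 + 1×269 + 6×92 = 928 + 320 + 269 + 552 = 2069
ΣP(Year 1)Q(Year 2) = 23×32 + 5×80 + 1×269 + 5×92 = 736 + 400 + 269 + 460 = 1865
P = 2069 / 1865 × 100 = 110.9383
Fisher = √(L × P) = √(109.4891 × 110.9383) = 110.2113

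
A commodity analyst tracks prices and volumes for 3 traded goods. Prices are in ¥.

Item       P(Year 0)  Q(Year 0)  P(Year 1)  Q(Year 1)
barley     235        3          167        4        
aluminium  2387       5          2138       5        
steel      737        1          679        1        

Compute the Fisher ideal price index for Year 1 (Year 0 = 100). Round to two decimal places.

88.58

Laspeyres component (base-period weights):
ΣP(Year 1)Q(Year 0) = 167×3 + 2138×5 + 679×1 = 501 + 10690 + 679 = 11870
ΣP(Year 0)Q(Year 0) = 235×3 + 2387×5 + 737×1 = 705 + 11935 + 737 = 13377
L = 11870 / 13377 × 100 = 88.7344
Paasche component (current-period weights):
ΣP(Year 1)Q(Year 1) = 167×4 + 2138×5 + 679×1 = 668 + 10690 + 679 = 12037
ΣP(Year 0)Q(Year 1) = 235×4 + 2387×5 + 737×1 = 940 + 11935 + 737 = 13612
P = 12037 / 13612 × 100 = 88.4293
Fisher = √(L × P) = √(88.7344 × 88.4293) = 88.5817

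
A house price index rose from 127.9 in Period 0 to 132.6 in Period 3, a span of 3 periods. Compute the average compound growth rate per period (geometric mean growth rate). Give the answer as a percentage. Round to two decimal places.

Growth factor = (132.6/127.9)^(1/3) = (1.036747)^(1/3) = 1.012102
Growth rate = 1.012102 − 1 = 0.012102 = 1.2102%

1.21%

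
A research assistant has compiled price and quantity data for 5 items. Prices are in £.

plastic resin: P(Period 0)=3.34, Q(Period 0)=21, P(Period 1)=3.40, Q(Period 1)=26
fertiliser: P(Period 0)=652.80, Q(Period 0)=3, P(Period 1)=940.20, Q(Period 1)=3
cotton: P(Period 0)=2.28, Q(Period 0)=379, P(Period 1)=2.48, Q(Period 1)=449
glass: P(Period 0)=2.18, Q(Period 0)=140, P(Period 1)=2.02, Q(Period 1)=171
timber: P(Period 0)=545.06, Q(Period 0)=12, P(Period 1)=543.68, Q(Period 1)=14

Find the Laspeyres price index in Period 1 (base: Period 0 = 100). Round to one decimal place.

109.2

Laspeyres price index uses base-period quantities as weights.
ΣP(Period 1)·Q(Period 0) = 3.40×21 + 940.20×3 + 2.48×379 + 2.02×140 + 543.68×12 = 71.4 + 2820.6 + 939.92 + 282.8 + 6524.16 = 10638.88
ΣP(Period 0)·Q(Period 0) = 3.34×21 + 652.80×3 + 2.28×379 + 2.18×140 + 545.06×12 = 70.14 + 1958.4 + 864.12 + 305.2 + 6540.72 = 9738.58
Index = 10638.88 / 9738.58 × 100 = 109.2447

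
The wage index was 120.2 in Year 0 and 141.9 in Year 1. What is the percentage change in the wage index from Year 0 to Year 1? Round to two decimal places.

Change = (141.9 − 120.2) / 120.2 × 100
       = 21.7 / 120.2 × 100 = 18.0532%

18.05%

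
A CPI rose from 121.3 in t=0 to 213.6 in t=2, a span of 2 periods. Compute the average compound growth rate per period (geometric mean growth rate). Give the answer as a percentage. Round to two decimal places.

32.70%

Growth factor = (213.6/121.3)^(1/2) = (1.760923)^(1/2) = 1.326998
Growth rate = 1.326998 − 1 = 0.326998 = 32.6998%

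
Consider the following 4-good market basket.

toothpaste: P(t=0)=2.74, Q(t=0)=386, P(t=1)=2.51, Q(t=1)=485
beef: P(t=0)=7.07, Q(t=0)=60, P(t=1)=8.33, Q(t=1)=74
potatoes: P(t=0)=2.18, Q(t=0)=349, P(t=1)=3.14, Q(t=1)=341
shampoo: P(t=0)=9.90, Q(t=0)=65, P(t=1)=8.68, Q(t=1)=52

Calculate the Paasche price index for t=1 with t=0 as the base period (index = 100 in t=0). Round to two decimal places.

Paasche price index uses current-period quantities as weights.
ΣP(t=1)·Q(t=1) = 2.51×485 + 8.33×74 + 3.14×341 + 8.68×52 = 1217.35 + 616.42 + 1070.74 + 451.36 = 3355.87
ΣP(t=0)·Q(t=1) = 2.74×485 + 7.07×74 + 2.18×341 + 9.90×52 = 1328.9 + 523.18 + 743.38 + 514.8 = 3110.26
Index = 3355.87 / 3110.26 × 100 = 107.8968

107.90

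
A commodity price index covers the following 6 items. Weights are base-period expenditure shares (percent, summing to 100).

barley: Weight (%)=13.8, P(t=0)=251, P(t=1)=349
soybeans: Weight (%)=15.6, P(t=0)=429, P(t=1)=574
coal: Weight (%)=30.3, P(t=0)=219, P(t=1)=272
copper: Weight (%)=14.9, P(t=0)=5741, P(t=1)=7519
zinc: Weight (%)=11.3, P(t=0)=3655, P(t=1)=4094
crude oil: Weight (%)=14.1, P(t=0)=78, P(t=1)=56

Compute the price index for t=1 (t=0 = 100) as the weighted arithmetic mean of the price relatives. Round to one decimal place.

barley: 13.8 × (349/251) = 13.8 × 1.390438 = 19.1880
soybeans: 15.6 × (574/429) = 15.6 × 1.337995 = 20.8727
coal: 30.3 × (272/219) = 30.3 × 1.242009 = 37.6329
copper: 14.9 × (7519/5741) = 14.9 × 1.309702 = 19.5146
zinc: 11.3 × (4094/3655) = 11.3 × 1.120109 = 12.6572
crude oil: 14.1 × (56/78) = 14.1 × 0.717949 = 10.1231
Index = Σ wᵢ·(p₁ᵢ/p₀ᵢ) = 19.1880 + 20.8727 + 37.6329 + 19.5146 + 12.6572 + 10.1231 = 119.9885

120.0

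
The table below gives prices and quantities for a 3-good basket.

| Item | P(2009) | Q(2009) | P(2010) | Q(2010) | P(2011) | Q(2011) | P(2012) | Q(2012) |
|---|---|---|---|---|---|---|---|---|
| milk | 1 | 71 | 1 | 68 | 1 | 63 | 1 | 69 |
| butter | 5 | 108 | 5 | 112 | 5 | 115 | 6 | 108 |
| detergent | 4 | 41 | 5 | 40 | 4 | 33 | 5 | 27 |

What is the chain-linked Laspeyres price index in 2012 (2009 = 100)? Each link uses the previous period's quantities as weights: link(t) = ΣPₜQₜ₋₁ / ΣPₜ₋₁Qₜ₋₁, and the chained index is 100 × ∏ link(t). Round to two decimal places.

119.46

Link 2009→2010:
ΣP(2010)Q(2009) = 1×71 + 5×108 + 5×41 = 71 + 540 + 205 = 816
ΣP(2009)Q(2009) = 1×71 + 5×108 + 4×41 = 71 + 540 + 164 = 775
link = 816/775 = 1.052903
Link 2010→2011:
ΣP(2011)Q(2010) = 1×68 + 5×112 + 4×40 = 68 + 560 + 160 = 788
ΣP(2010)Q(2010) = 1×68 + 5×112 + 5×40 = 68 + 560 + 200 = 828
link = 788/828 = 0.951691
Link 2011→2012:
ΣP(2012)Q(2011) = 1×63 + 6×115 + 5×33 = 63 + 690 + 165 = 918
ΣP(2011)Q(2011) = 1×63 + 5×115 + 4×33 = 63 + 575 + 132 = 770
link = 918/770 = 1.192208
Chained index = 100 × 1.052903 × 0.951691 × 1.192208 = 119.4638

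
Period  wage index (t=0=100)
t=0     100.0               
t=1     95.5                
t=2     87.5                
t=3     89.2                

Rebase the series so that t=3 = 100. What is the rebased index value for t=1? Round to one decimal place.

Rebased(t=1) = 95.5 / 89.2 × 100 = 107.0628

107.1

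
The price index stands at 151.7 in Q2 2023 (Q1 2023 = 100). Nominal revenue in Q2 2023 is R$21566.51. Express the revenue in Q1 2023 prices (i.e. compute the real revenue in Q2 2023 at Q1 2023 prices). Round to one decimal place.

Real = Nominal ÷ (Index/100) = 21566.51 ÷ (151.7/100)
     = 21566.51 ÷ 1.517 = 14216.5524

14216.6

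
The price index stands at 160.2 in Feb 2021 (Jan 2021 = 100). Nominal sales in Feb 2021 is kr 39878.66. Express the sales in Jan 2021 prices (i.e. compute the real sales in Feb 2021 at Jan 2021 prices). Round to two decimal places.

24893.05

Real = Nominal ÷ (Index/100) = 39878.66 ÷ (160.2/100)
     = 39878.66 ÷ 1.602 = 24893.0462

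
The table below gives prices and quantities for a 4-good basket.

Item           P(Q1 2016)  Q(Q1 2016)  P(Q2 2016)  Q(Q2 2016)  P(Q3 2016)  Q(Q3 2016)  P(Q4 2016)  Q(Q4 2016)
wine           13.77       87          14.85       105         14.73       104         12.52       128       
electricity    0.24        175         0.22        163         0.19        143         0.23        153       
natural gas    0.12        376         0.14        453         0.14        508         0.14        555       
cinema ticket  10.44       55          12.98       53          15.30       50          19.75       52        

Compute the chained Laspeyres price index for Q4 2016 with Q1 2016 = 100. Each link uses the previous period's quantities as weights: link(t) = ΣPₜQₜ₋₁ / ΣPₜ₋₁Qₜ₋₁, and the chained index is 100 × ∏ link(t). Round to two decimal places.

Link Q1 2016→Q2 2016:
ΣP(Q2 2016)Q(Q1 2016) = 14.85×87 + 0.22×175 + 0.14×376 + 12.98×55 = 1291.95 + 38.5 + 52.64 + 713.9 = 2096.99
ΣP(Q1 2016)Q(Q1 2016) = 13.77×87 + 0.24×175 + 0.12×376 + 10.44×55 = 1197.99 + 42 + 45.12 + 574.2 = 1859.31
link = 2096.99/1859.31 = 1.127832
Link Q2 2016→Q3 2016:
ΣP(Q3 2016)Q(Q2 2016) = 14.73×105 + 0.19×163 + 0.14×453 + 15.30×53 = 1546.65 + 30.97 + 63.42 + 810.9 = 2451.94
ΣP(Q2 2016)Q(Q2 2016) = 14.85×105 + 0.22×163 + 0.14×453 + 12.98×53 = 1559.25 + 35.86 + 63.42 + 687.94 = 2346.47
link = 2451.94/2346.47 = 1.044948
Link Q3 2016→Q4 2016:
ΣP(Q4 2016)Q(Q3 2016) = 12.52×104 + 0.23×143 + 0.14×508 + 19.75×50 = 1302.08 + 32.89 + 71.12 + 987.5 = 2393.59
ΣP(Q3 2016)Q(Q3 2016) = 14.73×104 + 0.19×143 + 0.14×508 + 15.30×50 = 1531.92 + 27.17 + 71.12 + 765 = 2395.21
link = 2393.59/2395.21 = 0.999324
Chained index = 100 × 1.127832 × 1.044948 × 0.999324 = 117.7729

117.77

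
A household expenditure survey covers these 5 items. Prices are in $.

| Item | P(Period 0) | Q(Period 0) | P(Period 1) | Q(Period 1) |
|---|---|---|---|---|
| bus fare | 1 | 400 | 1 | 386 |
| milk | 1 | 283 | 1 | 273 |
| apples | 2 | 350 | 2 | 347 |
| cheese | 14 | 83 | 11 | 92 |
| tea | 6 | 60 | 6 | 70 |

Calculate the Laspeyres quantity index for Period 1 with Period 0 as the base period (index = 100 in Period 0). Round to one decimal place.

105.4

Laspeyres quantity index uses base-period prices as weights.
ΣP(Period 0)·Q(Period 1) = 1×386 + 1×273 + 2×347 + 14×92 + 6×70 = 386 + 273 + 694 + 1288 + 420 = 3061
ΣP(Period 0)·Q(Period 0) = 1×400 + 1×283 + 2×350 + 14×83 + 6×60 = 400 + 283 + 700 + 1162 + 360 = 2905
Index = 3061 / 2905 × 100 = 105.3701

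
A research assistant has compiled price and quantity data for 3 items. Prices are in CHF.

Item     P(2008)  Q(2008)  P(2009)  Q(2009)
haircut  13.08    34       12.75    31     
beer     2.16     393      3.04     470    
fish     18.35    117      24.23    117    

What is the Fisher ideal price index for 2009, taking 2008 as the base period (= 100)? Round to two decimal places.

130.15

Laspeyres component (base-period weights):
ΣP(2009)Q(2008) = 12.75×34 + 3.04×393 + 24.23×117 = 433.5 + 1194.72 + 2834.91 = 4463.13
ΣP(2008)Q(2008) = 13.08×34 + 2.16×393 + 18.35×117 = 444.72 + 848.88 + 2146.95 = 3440.55
L = 4463.13 / 3440.55 × 100 = 129.7214
Paasche component (current-period weights):
ΣP(2009)Q(2009) = 12.75×31 + 3.04×470 + 24.23×117 = 395.25 + 1428.8 + 2834.91 = 4658.96
ΣP(2008)Q(2009) = 13.08×31 + 2.16×470 + 18.35×117 = 405.48 + 1015.2 + 2146.95 = 3567.63
P = 4658.96 / 3567.63 × 100 = 130.5898
Fisher = √(L × P) = √(129.7214 × 130.5898) = 130.1549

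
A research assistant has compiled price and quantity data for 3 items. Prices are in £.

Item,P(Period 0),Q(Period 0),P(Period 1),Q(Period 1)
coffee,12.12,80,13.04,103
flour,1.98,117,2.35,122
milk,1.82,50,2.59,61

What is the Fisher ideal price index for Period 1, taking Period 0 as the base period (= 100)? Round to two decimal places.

Laspeyres component (base-period weights):
ΣP(Period 1)Q(Period 0) = 13.04×80 + 2.35×117 + 2.59×50 = 1043.2 + 274.95 + 129.5 = 1447.65
ΣP(Period 0)Q(Period 0) = 12.12×80 + 1.98×117 + 1.82×50 = 969.6 + 231.66 + 91 = 1292.26
L = 1447.65 / 1292.26 × 100 = 112.0247
Paasche component (current-period weights):
ΣP(Period 1)Q(Period 1) = 13.04×103 + 2.35×122 + 2.59×61 = 1343.12 + 286.7 + 157.99 = 1787.81
ΣP(Period 0)Q(Period 1) = 12.12×103 + 1.98×122 + 1.82×61 = 1248.36 + 241.56 + 111.02 = 1600.94
P = 1787.81 / 1600.94 × 100 = 111.6725
Fisher = √(L × P) = √(112.0247 × 111.6725) = 111.8485

111.85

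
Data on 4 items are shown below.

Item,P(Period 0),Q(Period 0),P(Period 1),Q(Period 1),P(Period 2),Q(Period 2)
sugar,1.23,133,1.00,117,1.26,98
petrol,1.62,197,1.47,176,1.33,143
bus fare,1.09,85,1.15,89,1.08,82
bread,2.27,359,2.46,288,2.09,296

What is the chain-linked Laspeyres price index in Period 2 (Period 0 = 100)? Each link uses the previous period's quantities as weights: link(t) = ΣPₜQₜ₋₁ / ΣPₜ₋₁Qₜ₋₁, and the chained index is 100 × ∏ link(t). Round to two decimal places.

91.84

Link Period 0→Period 1:
ΣP(Period 1)Q(Period 0) = 1.00×133 + 1.47×197 + 1.15×85 + 2.46×359 = 133 + 289.59 + 97.75 + 883.14 = 1403.48
ΣP(Period 0)Q(Period 0) = 1.23×133 + 1.62×197 + 1.09×85 + 2.27×359 = 163.59 + 319.14 + 92.65 + 814.93 = 1390.31
link = 1403.48/1390.31 = 1.009473
Link Period 1→Period 2:
ΣP(Period 2)Q(Period 1) = 1.26×117 + 1.33×176 + 1.08×89 + 2.09×288 = 147.42 + 234.08 + 96.12 + 601.92 = 1079.54
ΣP(Period 1)Q(Period 1) = 1.00×117 + 1.47×176 + 1.15×89 + 2.46×288 = 117 + 258.72 + 102.35 + 708.48 = 1186.55
link = 1079.54/1186.55 = 0.909814
Chained index = 100 × 1.009473 × 0.909814 = 91.8433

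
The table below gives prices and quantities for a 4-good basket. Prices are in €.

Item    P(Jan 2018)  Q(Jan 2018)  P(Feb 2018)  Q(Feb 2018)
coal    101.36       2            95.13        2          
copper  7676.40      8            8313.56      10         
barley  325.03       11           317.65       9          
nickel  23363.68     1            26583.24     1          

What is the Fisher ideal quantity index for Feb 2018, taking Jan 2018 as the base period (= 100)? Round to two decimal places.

116.56

Laspeyres component (base-period weights):
ΣP(Jan 2018)Q(Feb 2018) = 101.36×2 + 7676.40×10 + 325.03×9 + 23363.68×1 = 202.72 + 76764 + 2925.27 + 23363.68 = 103255.67
ΣP(Jan 2018)Q(Jan 2018) = 101.36×2 + 7676.40×8 + 325.03×11 + 23363.68×1 = 202.72 + 61411.2 + 3575.33 + 23363.68 = 88552.93
L = 103255.67 / 88552.93 × 100 = 116.6033
Paasche component (current-period weights):
ΣP(Feb 2018)Q(Feb 2018) = 95.13×2 + 8313.56×10 + 317.65×9 + 26583.24×1 = 190.26 + 83135.6 + 2858.85 + 26583.24 = 112767.95
ΣP(Feb 2018)Q(Jan 2018) = 95.13×2 + 8313.56×8 + 317.65×11 + 26583.24×1 = 190.26 + 66508.48 + 3494.15 + 26583.24 = 96776.13
P = 112767.95 / 96776.13 × 100 = 116.5246
Fisher = √(L × P) = √(116.6033 × 116.5246) = 116.5639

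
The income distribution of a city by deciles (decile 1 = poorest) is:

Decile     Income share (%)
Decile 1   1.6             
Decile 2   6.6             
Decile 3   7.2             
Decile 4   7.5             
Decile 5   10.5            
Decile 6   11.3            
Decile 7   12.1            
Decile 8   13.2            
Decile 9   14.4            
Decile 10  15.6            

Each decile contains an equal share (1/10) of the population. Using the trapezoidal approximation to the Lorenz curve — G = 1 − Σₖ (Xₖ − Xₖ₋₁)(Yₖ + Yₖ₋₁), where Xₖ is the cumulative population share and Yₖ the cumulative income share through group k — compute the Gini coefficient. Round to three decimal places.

Cumulative income shares Yₖ: 0.0160, 0.0820, 0.1540, 0.2290, 0.3340, 0.4470, 0.5680, 0.7000, 0.8440, 1.0000
Σ (Xₖ−Xₖ₋₁)(Yₖ+Yₖ₋₁) = (1/10)(0.0160+0.0000) + (1/10)(0.0820+0.0160) + (1/10)(0.1540+0.0820) + (1/10)(0.2290+0.1540) + (1/10)(0.3340+0.2290) + (1/10)(0.4470+0.3340) + (1/10)(0.5680+0.4470) + (1/10)(0.7000+0.5680) + (1/10)(0.8440+0.7000) + (1/10)(1.0000+0.8440)
  = 0.0016 + 0.0098 + 0.0236 + 0.0383 + 0.0563 + 0.0781 + 0.1015 + 0.1268 + 0.1544 + 0.1844 = 0.7748
G = 1 − 0.7748 = 0.2252

0.225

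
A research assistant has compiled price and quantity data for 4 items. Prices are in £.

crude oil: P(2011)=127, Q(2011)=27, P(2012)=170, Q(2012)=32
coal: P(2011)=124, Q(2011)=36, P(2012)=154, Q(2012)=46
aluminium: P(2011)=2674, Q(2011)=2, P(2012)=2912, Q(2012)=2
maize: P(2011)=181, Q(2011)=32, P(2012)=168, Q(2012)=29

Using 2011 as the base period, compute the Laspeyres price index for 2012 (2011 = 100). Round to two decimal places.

112.09

Laspeyres price index uses base-period quantities as weights.
ΣP(2012)·Q(2011) = 170×27 + 154×36 + 2912×2 + 168×32 = 4590 + 5544 + 5824 + 5376 = 21334
ΣP(2011)·Q(2011) = 127×27 + 124×36 + 2674×2 + 181×32 = 3429 + 4464 + 5348 + 5792 = 19033
Index = 21334 / 19033 × 100 = 112.0895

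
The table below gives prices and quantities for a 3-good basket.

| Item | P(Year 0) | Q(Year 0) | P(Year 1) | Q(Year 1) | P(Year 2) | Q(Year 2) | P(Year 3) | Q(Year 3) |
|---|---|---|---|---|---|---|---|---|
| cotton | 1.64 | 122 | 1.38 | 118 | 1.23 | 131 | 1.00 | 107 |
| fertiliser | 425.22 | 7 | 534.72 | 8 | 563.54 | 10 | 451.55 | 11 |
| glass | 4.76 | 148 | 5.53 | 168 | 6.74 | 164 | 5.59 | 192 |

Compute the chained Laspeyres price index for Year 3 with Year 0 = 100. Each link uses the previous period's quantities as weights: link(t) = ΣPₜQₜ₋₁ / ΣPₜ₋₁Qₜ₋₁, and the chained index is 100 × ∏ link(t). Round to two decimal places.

Link Year 0→Year 1:
ΣP(Year 1)Q(Year 0) = 1.38×122 + 534.72×7 + 5.53×148 = 168.36 + 3743.04 + 818.44 = 4729.84
ΣP(Year 0)Q(Year 0) = 1.64×122 + 425.22×7 + 4.76×148 = 200.08 + 2976.54 + 704.48 = 3881.1
link = 4729.84/3881.1 = 1.218685
Link Year 1→Year 2:
ΣP(Year 2)Q(Year 1) = 1.23×118 + 563.54×8 + 6.74×168 = 145.14 + 4508.32 + 1132.32 = 5785.78
ΣP(Year 1)Q(Year 1) = 1.38×118 + 534.72×8 + 5.53×168 = 162.84 + 4277.76 + 929.04 = 5369.64
link = 5785.78/5369.64 = 1.077499
Link Year 2→Year 3:
ΣP(Year 3)Q(Year 2) = 1.00×131 + 451.55×10 + 5.59×164 = 131 + 4515.5 + 916.76 = 5563.26
ΣP(Year 2)Q(Year 2) = 1.23×131 + 563.54×10 + 6.74×164 = 161.13 + 5635.4 + 1105.36 = 6901.89
link = 5563.26/6901.89 = 0.806049
Chained index = 100 × 1.218685 × 1.077499 × 0.806049 = 105.8448

105.84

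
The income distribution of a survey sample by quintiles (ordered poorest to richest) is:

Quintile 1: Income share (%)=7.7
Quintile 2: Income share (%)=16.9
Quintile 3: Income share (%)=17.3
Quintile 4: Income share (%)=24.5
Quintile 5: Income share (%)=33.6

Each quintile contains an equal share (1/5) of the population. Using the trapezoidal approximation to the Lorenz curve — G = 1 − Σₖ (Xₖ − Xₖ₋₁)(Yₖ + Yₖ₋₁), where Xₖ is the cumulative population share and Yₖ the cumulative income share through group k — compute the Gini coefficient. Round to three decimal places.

0.238

Cumulative income shares Yₖ: 0.0770, 0.2460, 0.4190, 0.6640, 1.0000
Σ (Xₖ−Xₖ₋₁)(Yₖ+Yₖ₋₁) = (1/5)(0.0770+0.0000) + (1/5)(0.2460+0.0770) + (1/5)(0.4190+0.2460) + (1/5)(0.6640+0.4190) + (1/5)(1.0000+0.6640)
  = 0.0154 + 0.0646 + 0.1330 + 0.2166 + 0.3328 = 0.7624
G = 1 − 0.7624 = 0.2376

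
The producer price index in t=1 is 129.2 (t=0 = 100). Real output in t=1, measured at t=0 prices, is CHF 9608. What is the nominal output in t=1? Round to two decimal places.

12413.54

Nominal = Real × (Index/100) = 9608 × (129.2/100)
        = 9608 × 1.292 = 12413.5360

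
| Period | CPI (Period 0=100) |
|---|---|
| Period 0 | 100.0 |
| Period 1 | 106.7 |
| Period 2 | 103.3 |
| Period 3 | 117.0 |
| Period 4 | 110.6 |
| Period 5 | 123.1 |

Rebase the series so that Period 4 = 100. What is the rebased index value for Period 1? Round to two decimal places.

Rebased(Period 1) = 106.7 / 110.6 × 100 = 96.4738

96.47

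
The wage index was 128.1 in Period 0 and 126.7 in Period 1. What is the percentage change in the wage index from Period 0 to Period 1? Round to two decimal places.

Change = (126.7 − 128.1) / 128.1 × 100
       = -1.4 / 128.1 × 100 = -1.0929%

-1.09%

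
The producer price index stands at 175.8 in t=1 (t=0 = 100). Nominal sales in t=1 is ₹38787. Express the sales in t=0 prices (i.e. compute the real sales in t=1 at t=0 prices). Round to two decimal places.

22063.14

Real = Nominal ÷ (Index/100) = 38787 ÷ (175.8/100)
     = 38787 ÷ 1.758 = 22063.1399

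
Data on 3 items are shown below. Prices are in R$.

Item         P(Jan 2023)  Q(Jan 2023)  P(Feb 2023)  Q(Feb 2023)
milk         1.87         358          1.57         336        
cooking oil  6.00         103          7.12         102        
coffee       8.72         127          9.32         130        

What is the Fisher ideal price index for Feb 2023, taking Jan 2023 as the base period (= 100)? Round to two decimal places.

Laspeyres component (base-period weights):
ΣP(Feb 2023)Q(Jan 2023) = 1.57×358 + 7.12×103 + 9.32×127 = 562.06 + 733.36 + 1183.64 = 2479.06
ΣP(Jan 2023)Q(Jan 2023) = 1.87×358 + 6.00×103 + 8.72×127 = 669.46 + 618 + 1107.44 = 2394.9
L = 2479.06 / 2394.9 × 100 = 103.5141
Paasche component (current-period weights):
ΣP(Feb 2023)Q(Feb 2023) = 1.57×336 + 7.12×102 + 9.32×130 = 527.52 + 726.24 + 1211.6 = 2465.36
ΣP(Jan 2023)Q(Feb 2023) = 1.87×336 + 6.00×102 + 8.72×130 = 628.32 + 612 + 1133.6 = 2373.92
P = 2465.36 / 2373.92 × 100 = 103.8519
Fisher = √(L × P) = √(103.5141 × 103.8519) = 103.6829

103.68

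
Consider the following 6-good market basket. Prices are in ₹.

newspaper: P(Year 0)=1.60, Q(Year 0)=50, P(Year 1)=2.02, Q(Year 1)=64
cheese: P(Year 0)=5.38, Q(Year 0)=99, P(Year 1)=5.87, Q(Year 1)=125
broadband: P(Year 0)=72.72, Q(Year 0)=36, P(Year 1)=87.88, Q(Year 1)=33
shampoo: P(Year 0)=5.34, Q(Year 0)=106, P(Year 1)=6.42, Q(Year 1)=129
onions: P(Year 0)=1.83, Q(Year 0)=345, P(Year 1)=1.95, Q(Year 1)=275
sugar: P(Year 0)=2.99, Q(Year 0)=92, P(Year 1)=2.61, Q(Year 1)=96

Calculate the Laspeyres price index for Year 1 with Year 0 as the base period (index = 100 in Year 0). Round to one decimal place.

115.7

Laspeyres price index uses base-period quantities as weights.
ΣP(Year 1)·Q(Year 0) = 2.02×50 + 5.87×99 + 87.88×36 + 6.42×106 + 1.95×345 + 2.61×92 = 101 + 581.13 + 3163.68 + 680.52 + 672.75 + 240.12 = 5439.2
ΣP(Year 0)·Q(Year 0) = 1.60×50 + 5.38×99 + 72.72×36 + 5.34×106 + 1.83×345 + 2.99×92 = 80 + 532.62 + 2617.92 + 566.04 + 631.35 + 275.08 = 4703.01
Index = 5439.2 / 4703.01 × 100 = 115.6536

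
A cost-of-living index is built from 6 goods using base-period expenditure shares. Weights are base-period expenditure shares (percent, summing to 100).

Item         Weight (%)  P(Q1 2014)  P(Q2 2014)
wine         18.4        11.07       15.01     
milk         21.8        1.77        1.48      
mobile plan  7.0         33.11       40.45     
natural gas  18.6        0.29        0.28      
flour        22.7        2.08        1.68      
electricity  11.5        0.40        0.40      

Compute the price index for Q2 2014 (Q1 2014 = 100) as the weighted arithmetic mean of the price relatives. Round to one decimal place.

wine: 18.4 × (15.01/11.07) = 18.4 × 1.355917 = 24.9489
milk: 21.8 × (1.48/1.77) = 21.8 × 0.836158 = 18.2282
mobile plan: 7.0 × (40.45/33.11) = 7.0 × 1.221685 = 8.5518
natural gas: 18.6 × (0.28/0.29) = 18.6 × 0.965517 = 17.9586
flour: 22.7 × (1.68/2.08) = 22.7 × 0.807692 = 18.3346
electricity: 11.5 × (0.40/0.40) = 11.5 × 1.000000 = 11.5000
Index = Σ wᵢ·(p₁ᵢ/p₀ᵢ) = 24.9489 + 18.2282 + 8.5518 + 17.9586 + 18.3346 + 11.5000 = 99.5222

99.5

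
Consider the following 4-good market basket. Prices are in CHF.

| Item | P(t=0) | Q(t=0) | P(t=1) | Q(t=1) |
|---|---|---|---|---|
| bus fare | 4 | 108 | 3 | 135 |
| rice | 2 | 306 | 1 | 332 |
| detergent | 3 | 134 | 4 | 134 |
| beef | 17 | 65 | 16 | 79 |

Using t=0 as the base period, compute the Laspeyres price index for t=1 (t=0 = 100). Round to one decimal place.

86.5

Laspeyres price index uses base-period quantities as weights.
ΣP(t=1)·Q(t=0) = 3×108 + 1×306 + 4×134 + 16×65 = 324 + 306 + 536 + 1040 = 2206
ΣP(t=0)·Q(t=0) = 4×108 + 2×306 + 3×134 + 17×65 = 432 + 612 + 402 + 1105 = 2551
Index = 2206 / 2551 × 100 = 86.4759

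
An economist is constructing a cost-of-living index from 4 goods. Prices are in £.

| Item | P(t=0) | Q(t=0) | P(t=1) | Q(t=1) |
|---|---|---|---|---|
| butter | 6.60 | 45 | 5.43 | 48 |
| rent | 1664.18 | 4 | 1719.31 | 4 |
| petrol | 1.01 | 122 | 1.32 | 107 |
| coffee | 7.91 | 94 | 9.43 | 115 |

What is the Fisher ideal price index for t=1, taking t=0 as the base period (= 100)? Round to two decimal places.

104.56

Laspeyres component (base-period weights):
ΣP(t=1)Q(t=0) = 5.43×45 + 1719.31×4 + 1.32×122 + 9.43×94 = 244.35 + 6877.24 + 161.04 + 886.42 = 8169.05
ΣP(t=0)Q(t=0) = 6.60×45 + 1664.18×4 + 1.01×122 + 7.91×94 = 297 + 6656.72 + 123.22 + 743.54 = 7820.48
L = 8169.05 / 7820.48 × 100 = 104.4571
Paasche component (current-period weights):
ΣP(t=1)Q(t=1) = 5.43×48 + 1719.31×4 + 1.32×107 + 9.43×115 = 260.64 + 6877.24 + 141.24 + 1084.45 = 8363.57
ΣP(t=0)Q(t=1) = 6.60×48 + 1664.18×4 + 1.01×107 + 7.91×115 = 316.8 + 6656.72 + 108.07 + 909.65 = 7991.24
P = 8363.57 / 7991.24 × 100 = 104.6592
Fisher = √(L × P) = √(104.4571 × 104.6592) = 104.5581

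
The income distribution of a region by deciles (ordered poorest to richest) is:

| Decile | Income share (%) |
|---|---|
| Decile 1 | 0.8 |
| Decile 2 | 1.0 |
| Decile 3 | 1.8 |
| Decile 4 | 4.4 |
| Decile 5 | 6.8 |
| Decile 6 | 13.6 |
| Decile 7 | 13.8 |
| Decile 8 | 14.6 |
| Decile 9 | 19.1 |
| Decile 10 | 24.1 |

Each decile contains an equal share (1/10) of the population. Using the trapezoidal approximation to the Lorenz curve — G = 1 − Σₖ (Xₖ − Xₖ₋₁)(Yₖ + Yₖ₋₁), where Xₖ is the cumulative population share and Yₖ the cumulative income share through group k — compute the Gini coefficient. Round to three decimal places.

Cumulative income shares Yₖ: 0.0080, 0.0180, 0.0360, 0.0800, 0.1480, 0.2840, 0.4220, 0.5680, 0.7590, 1.0000
Σ (Xₖ−Xₖ₋₁)(Yₖ+Yₖ₋₁) = (1/10)(0.0080+0.0000) + (1/10)(0.0180+0.0080) + (1/10)(0.0360+0.0180) + (1/10)(0.0800+0.0360) + (1/10)(0.1480+0.0800) + (1/10)(0.2840+0.1480) + (1/10)(0.4220+0.2840) + (1/10)(0.5680+0.4220) + (1/10)(0.7590+0.5680) + (1/10)(1.0000+0.7590)
  = 0.0008 + 0.0026 + 0.0054 + 0.0116 + 0.0228 + 0.0432 + 0.0706 + 0.0990 + 0.1327 + 0.1759 = 0.5646
G = 1 − 0.5646 = 0.4354

0.435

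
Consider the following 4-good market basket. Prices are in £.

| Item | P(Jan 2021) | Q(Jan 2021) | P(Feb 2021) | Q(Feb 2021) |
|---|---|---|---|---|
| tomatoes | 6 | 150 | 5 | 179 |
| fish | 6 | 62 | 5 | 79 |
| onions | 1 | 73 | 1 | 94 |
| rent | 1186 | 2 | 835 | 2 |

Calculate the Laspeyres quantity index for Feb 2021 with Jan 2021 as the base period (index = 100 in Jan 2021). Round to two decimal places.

Laspeyres quantity index uses base-period prices as weights.
ΣP(Jan 2021)·Q(Feb 2021) = 6×179 + 6×79 + 1×94 + 1186×2 = 1074 + 474 + 94 + 2372 = 4014
ΣP(Jan 2021)·Q(Jan 2021) = 6×150 + 6×62 + 1×73 + 1186×2 = 900 + 372 + 73 + 2372 = 3717
Index = 4014 / 3717 × 100 = 107.9903

107.99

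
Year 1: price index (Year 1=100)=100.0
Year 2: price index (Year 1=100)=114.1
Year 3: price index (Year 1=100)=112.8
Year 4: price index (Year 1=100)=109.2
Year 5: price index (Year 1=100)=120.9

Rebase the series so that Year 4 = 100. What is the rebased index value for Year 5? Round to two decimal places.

110.71

Rebased(Year 5) = 120.9 / 109.2 × 100 = 110.7143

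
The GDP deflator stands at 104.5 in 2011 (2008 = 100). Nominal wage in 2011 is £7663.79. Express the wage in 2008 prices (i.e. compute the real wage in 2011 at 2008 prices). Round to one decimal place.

7333.8

Real = Nominal ÷ (Index/100) = 7663.79 ÷ (104.5/100)
     = 7663.79 ÷ 1.045 = 7333.7703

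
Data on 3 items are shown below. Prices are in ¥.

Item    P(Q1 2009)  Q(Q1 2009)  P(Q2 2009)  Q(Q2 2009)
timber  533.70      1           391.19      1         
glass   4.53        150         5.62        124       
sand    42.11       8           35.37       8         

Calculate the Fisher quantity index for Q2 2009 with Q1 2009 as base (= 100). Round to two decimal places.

Laspeyres component (base-period weights):
ΣP(Q1 2009)Q(Q2 2009) = 533.70×1 + 4.53×124 + 42.11×8 = 533.7 + 561.72 + 336.88 = 1432.3
ΣP(Q1 2009)Q(Q1 2009) = 533.70×1 + 4.53×150 + 42.11×8 = 533.7 + 679.5 + 336.88 = 1550.08
L = 1432.3 / 1550.08 × 100 = 92.4017
Paasche component (current-period weights):
ΣP(Q2 2009)Q(Q2 2009) = 391.19×1 + 5.62×124 + 35.37×8 = 391.19 + 696.88 + 282.96 = 1371.03
ΣP(Q2 2009)Q(Q1 2009) = 391.19×1 + 5.62×150 + 35.37×8 = 391.19 + 843 + 282.96 = 1517.15
P = 1371.03 / 1517.15 × 100 = 90.3688
Fisher = √(L × P) = √(92.4017 × 90.3688) = 91.3796

91.38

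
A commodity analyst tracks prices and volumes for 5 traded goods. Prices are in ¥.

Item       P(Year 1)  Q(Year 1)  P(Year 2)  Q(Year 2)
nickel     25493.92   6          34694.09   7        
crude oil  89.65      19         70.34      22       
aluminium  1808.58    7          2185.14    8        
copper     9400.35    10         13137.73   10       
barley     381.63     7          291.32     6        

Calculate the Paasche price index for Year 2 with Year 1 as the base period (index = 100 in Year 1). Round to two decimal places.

135.65

Paasche price index uses current-period quantities as weights.
ΣP(Year 2)·Q(Year 2) = 34694.09×7 + 70.34×22 + 2185.14×8 + 13137.73×10 + 291.32×6 = 242858.63 + 1547.48 + 17481.12 + 131377.3 + 1747.92 = 395012.45
ΣP(Year 1)·Q(Year 2) = 25493.92×7 + 89.65×22 + 1808.58×8 + 9400.35×10 + 381.63×6 = 178457.44 + 1972.3 + 14468.64 + 94003.5 + 2289.78 = 291191.66
Index = 395012.45 / 291191.66 × 100 = 135.6538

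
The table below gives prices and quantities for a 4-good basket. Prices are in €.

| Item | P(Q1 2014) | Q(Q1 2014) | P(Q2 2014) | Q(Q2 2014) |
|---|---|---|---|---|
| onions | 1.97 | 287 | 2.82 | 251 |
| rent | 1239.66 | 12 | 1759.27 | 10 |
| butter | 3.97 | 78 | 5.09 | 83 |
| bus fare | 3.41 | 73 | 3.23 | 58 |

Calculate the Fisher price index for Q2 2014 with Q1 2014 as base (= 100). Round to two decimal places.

Laspeyres component (base-period weights):
ΣP(Q2 2014)Q(Q1 2014) = 2.82×287 + 1759.27×12 + 5.09×78 + 3.23×73 = 809.34 + 21111.24 + 397.02 + 235.79 = 22553.39
ΣP(Q1 2014)Q(Q1 2014) = 1.97×287 + 1239.66×12 + 3.97×78 + 3.41×73 = 565.39 + 14875.92 + 309.66 + 248.93 = 15999.9
L = 22553.39 / 15999.9 × 100 = 140.9596
Paasche component (current-period weights):
ΣP(Q2 2014)Q(Q2 2014) = 2.82×251 + 1759.27×10 + 5.09×83 + 3.23×58 = 707.82 + 17592.7 + 422.47 + 187.34 = 18910.33
ΣP(Q1 2014)Q(Q2 2014) = 1.97×251 + 1239.66×10 + 3.97×83 + 3.41×58 = 494.47 + 12396.6 + 329.51 + 197.78 = 13418.36
P = 18910.33 / 13418.36 × 100 = 140.9288
Fisher = √(L × P) = √(140.9596 × 140.9288) = 140.9442

140.94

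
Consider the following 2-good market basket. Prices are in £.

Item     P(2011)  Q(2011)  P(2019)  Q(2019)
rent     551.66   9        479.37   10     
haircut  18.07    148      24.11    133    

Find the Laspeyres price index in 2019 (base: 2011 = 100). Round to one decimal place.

103.2

Laspeyres price index uses base-period quantities as weights.
ΣP(2019)·Q(2011) = 479.37×9 + 24.11×148 = 4314.33 + 3568.28 = 7882.61
ΣP(2011)·Q(2011) = 551.66×9 + 18.07×148 = 4964.94 + 2674.36 = 7639.3
Index = 7882.61 / 7639.3 × 100 = 103.1850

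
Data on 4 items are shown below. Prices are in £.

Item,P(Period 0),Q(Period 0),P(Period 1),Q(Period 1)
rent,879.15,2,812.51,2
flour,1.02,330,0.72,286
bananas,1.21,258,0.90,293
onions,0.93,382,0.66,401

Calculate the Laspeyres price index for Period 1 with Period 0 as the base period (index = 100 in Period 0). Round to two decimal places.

84.96

Laspeyres price index uses base-period quantities as weights.
ΣP(Period 1)·Q(Period 0) = 812.51×2 + 0.72×330 + 0.90×258 + 0.66×382 = 1625.02 + 237.6 + 232.2 + 252.12 = 2346.94
ΣP(Period 0)·Q(Period 0) = 879.15×2 + 1.02×330 + 1.21×258 + 0.93×382 = 1758.3 + 336.6 + 312.18 + 355.26 = 2762.34
Index = 2346.94 / 2762.34 × 100 = 84.9620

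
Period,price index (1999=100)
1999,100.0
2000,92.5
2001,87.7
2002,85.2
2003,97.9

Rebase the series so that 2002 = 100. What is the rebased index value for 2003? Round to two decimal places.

114.91

Rebased(2003) = 97.9 / 85.2 × 100 = 114.9061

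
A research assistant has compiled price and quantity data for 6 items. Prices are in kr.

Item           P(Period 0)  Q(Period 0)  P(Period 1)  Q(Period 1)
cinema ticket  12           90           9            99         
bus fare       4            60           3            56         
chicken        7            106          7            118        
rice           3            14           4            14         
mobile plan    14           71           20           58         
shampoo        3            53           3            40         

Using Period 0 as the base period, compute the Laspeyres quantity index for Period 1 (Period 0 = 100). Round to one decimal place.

98.6

Laspeyres quantity index uses base-period prices as weights.
ΣP(Period 0)·Q(Period 1) = 12×99 + 4×56 + 7×118 + 3×14 + 14×58 + 3×40 = 1188 + 224 + 826 + 42 + 812 + 120 = 3212
ΣP(Period 0)·Q(Period 0) = 12×90 + 4×60 + 7×106 + 3×14 + 14×71 + 3×53 = 1080 + 240 + 742 + 42 + 994 + 159 = 3257
Index = 3212 / 3257 × 100 = 98.6184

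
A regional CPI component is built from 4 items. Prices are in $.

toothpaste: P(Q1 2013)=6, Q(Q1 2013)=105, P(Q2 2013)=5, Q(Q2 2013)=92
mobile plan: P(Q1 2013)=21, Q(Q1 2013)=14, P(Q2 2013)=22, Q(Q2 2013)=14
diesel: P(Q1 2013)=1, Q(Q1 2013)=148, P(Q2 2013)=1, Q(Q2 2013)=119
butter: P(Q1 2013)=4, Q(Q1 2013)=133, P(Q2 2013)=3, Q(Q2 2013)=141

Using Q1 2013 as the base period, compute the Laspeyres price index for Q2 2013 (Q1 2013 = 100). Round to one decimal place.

Laspeyres price index uses base-period quantities as weights.
ΣP(Q2 2013)·Q(Q1 2013) = 5×105 + 22×14 + 1×148 + 3×133 = 525 + 308 + 148 + 399 = 1380
ΣP(Q1 2013)·Q(Q1 2013) = 6×105 + 21×14 + 1×148 + 4×133 = 630 + 294 + 148 + 532 = 1604
Index = 1380 / 1604 × 100 = 86.0349

86.0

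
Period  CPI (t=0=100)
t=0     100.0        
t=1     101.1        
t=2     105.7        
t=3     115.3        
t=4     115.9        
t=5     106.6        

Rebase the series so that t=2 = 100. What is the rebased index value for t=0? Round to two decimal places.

Rebased(t=0) = 100.0 / 105.7 × 100 = 94.6074

94.61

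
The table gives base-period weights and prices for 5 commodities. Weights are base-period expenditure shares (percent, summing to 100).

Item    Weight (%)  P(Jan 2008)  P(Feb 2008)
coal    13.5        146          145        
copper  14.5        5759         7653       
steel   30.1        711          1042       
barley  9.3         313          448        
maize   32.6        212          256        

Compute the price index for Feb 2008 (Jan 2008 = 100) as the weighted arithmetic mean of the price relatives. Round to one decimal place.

129.5

coal: 13.5 × (145/146) = 13.5 × 0.993151 = 13.4075
copper: 14.5 × (7653/5759) = 14.5 × 1.328877 = 19.2687
steel: 30.1 × (1042/711) = 30.1 × 1.465541 = 44.1128
barley: 9.3 × (448/313) = 9.3 × 1.431310 = 13.3112
maize: 32.6 × (256/212) = 32.6 × 1.207547 = 39.3660
Index = Σ wᵢ·(p₁ᵢ/p₀ᵢ) = 13.4075 + 19.2687 + 44.1128 + 13.3112 + 39.3660 = 129.4663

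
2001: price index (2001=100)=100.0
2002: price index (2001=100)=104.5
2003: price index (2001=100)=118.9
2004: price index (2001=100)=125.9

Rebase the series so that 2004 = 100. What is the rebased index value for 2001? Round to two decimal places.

79.43

Rebased(2001) = 100.0 / 125.9 × 100 = 79.4281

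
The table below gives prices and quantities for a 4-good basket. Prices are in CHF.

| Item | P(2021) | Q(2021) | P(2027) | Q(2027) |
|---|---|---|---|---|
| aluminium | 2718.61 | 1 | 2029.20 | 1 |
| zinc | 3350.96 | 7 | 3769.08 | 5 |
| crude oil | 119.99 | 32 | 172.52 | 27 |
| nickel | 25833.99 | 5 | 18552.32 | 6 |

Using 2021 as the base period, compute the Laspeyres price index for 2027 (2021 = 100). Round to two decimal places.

Laspeyres price index uses base-period quantities as weights.
ΣP(2027)·Q(2021) = 2029.20×1 + 3769.08×7 + 172.52×32 + 18552.32×5 = 2029.2 + 26383.56 + 5520.64 + 92761.6 = 126695
ΣP(2021)·Q(2021) = 2718.61×1 + 3350.96×7 + 119.99×32 + 25833.99×5 = 2718.61 + 23456.72 + 3839.68 + 129169.95 = 159184.96
Index = 126695 / 159184.96 × 100 = 79.5898

79.59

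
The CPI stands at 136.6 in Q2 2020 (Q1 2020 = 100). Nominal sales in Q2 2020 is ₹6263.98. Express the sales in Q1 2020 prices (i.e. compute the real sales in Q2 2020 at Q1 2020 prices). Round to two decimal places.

Real = Nominal ÷ (Index/100) = 6263.98 ÷ (136.6/100)
     = 6263.98 ÷ 1.366 = 4585.6369

4585.64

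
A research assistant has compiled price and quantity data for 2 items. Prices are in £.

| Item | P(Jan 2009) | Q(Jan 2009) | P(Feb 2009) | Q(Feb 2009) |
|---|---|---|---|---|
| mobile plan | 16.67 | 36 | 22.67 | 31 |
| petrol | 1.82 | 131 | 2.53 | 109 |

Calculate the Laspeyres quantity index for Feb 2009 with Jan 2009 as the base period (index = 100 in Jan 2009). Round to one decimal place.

Laspeyres quantity index uses base-period prices as weights.
ΣP(Jan 2009)·Q(Feb 2009) = 16.67×31 + 1.82×109 = 516.77 + 198.38 = 715.15
ΣP(Jan 2009)·Q(Jan 2009) = 16.67×36 + 1.82×131 = 600.12 + 238.42 = 838.54
Index = 715.15 / 838.54 × 100 = 85.2851

85.3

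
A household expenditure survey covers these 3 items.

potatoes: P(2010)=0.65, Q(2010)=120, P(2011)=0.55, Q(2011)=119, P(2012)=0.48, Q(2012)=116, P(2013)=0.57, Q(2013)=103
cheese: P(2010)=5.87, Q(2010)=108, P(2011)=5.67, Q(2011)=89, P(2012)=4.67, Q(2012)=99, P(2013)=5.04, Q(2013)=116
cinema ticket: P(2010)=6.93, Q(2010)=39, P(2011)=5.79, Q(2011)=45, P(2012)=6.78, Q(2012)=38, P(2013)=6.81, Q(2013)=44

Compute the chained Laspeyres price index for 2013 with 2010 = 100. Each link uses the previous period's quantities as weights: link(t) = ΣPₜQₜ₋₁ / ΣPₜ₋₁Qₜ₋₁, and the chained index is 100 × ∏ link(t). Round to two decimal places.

91.56

Link 2010→2011:
ΣP(2011)Q(2010) = 0.55×120 + 5.67×108 + 5.79×39 = 66 + 612.36 + 225.81 = 904.17
ΣP(2010)Q(2010) = 0.65×120 + 5.87×108 + 6.93×39 = 78 + 633.96 + 270.27 = 982.23
link = 904.17/982.23 = 0.920528
Link 2011→2012:
ΣP(2012)Q(2011) = 0.48×119 + 4.67×89 + 6.78×45 = 57.12 + 415.63 + 305.1 = 777.85
ΣP(2011)Q(2011) = 0.55×119 + 5.67×89 + 5.79×45 = 65.45 + 504.63 + 260.55 = 830.63
link = 777.85/830.63 = 0.936458
Link 2012→2013:
ΣP(2013)Q(2012) = 0.57×116 + 5.04×99 + 6.81×38 = 66.12 + 498.96 + 258.78 = 823.86
ΣP(2012)Q(2012) = 0.48×116 + 4.67×99 + 6.78×38 = 55.68 + 462.33 + 257.64 = 775.65
link = 823.86/775.65 = 1.062154
Chained index = 100 × 0.920528 × 0.936458 × 1.062154 = 91.5615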